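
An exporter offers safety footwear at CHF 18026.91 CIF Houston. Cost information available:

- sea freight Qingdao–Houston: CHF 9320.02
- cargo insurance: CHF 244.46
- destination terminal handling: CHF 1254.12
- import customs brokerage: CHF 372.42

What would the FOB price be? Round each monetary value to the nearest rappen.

FOB price: CHF 8462.43

Not relevant to the conversion: destination terminal, brokerage — on the buyer under both terms; not part of either seller's price.
From CIF to FOB, the seller no longer bears: freight, insurance.
FOB price = 18026.91 − 9320.02 − 244.46 = 8462.43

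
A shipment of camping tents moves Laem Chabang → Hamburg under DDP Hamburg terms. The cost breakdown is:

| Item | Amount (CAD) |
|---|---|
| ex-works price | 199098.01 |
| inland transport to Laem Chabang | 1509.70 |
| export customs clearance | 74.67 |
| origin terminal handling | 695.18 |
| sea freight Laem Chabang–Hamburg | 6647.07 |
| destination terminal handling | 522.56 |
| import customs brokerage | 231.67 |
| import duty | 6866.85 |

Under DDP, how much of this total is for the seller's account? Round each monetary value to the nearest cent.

Seller's account: CAD 215645.71

DDP: the seller bears all costs including import duty.
Seller's account: goods 199098.01 + inland to port 1509.70 + export clearance 74.67 + origin terminal 695.18 + freight 6647.07 + destination terminal 522.56 + brokerage 231.67 + duty 6866.85 = 215645.71
Buyer's account: 0.00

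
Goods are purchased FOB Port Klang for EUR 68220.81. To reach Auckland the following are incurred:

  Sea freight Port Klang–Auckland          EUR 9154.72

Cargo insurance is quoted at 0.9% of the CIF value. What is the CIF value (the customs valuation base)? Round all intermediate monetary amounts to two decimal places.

Let C be the CIF value. C = FOB price + freight + 0.9% × C
C − 0.9% × C = 68220.81 + 9154.72
0.991 × C = 77375.53
C = 77375.53 / 0.991 = 78078.23
Insurance premium = 0.9% × 78078.23 = 702.70

CIF value: EUR 78078.23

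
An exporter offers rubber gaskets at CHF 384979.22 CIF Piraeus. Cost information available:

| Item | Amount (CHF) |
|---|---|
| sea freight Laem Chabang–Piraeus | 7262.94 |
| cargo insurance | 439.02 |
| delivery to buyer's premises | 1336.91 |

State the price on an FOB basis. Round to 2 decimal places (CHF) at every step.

Not relevant to the conversion: delivery — on the buyer under both terms; not part of either seller's price.
From CIF to FOB, the seller no longer bears: freight, insurance.
FOB price = 384979.22 − 7262.94 − 439.02 = 377277.26

FOB price: CHF 377277.26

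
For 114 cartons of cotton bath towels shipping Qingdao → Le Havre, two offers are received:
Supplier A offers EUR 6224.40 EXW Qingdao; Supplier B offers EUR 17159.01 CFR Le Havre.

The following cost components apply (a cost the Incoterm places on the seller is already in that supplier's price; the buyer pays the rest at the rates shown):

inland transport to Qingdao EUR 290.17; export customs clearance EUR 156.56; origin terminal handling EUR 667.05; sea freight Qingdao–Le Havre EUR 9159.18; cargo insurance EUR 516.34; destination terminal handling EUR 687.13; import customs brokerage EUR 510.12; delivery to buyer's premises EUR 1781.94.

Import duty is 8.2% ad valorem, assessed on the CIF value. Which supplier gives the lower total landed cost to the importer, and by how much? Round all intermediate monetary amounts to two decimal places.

Supplier A is cheaper by EUR 715.91

Supplier A (EXW):
CIF value = EXW price + inland to port + export clearance + origin terminal + freight + insurance = 6224.40 + 290.17 + 156.56 + 667.05 + 9159.18 + 516.34 = 17013.70
Import duty = 17013.70 × 8.2% = 1395.12
Buyer bears (A): 290.17 + 156.56 + 667.05 + 9159.18 + 516.34 + 687.13 + 510.12 + 1781.94 = 13768.49
Landed cost (A) = invoice 6224.40 + 13768.49 + duty 1395.12 = 21388.01
Supplier B (CFR):
CIF value = CFR price + insurance = 17159.01 + 516.34 = 17675.35
Import duty = 17675.35 × 8.2% = 1449.38
Buyer bears (B): 516.34 + 687.13 + 510.12 + 1781.94 = 3495.53
Landed cost (B) = invoice 17159.01 + 3495.53 + duty 1449.38 = 22103.92
Difference = |21388.01 − 22103.92| = 715.91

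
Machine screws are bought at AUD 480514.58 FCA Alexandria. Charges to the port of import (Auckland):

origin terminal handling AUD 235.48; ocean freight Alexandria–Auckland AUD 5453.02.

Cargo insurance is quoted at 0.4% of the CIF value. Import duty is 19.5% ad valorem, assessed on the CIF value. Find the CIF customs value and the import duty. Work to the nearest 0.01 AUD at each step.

CIF value: AUD 488155.70; import duty: AUD 95190.36

Let C be the CIF value. C = FCA price + pre-shipment costs + freight + 0.4% × C
C − 0.4% × C = 480514.58 + 235.48 + 5453.02
0.996 × C = 486203.08
C = 486203.08 / 0.996 = 488155.70
Insurance premium = 0.4% × 488155.70 = 1952.62
Import duty = 488155.70 × 19.5% = 95190.36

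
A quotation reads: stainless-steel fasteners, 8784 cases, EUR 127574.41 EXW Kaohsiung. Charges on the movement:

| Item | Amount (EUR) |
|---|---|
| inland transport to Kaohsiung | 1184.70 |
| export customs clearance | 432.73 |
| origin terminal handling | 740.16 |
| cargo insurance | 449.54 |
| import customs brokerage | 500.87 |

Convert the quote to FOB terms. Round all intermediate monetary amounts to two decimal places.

Not relevant to the conversion: insurance, brokerage — on the buyer under both terms; not part of either seller's price.
From EXW to FOB, the seller additionally bears: inland to port, export clearance, origin terminal.
FOB price = 127574.41 + 1184.70 + 432.73 + 740.16 = 129932.00

FOB price: EUR 129932.00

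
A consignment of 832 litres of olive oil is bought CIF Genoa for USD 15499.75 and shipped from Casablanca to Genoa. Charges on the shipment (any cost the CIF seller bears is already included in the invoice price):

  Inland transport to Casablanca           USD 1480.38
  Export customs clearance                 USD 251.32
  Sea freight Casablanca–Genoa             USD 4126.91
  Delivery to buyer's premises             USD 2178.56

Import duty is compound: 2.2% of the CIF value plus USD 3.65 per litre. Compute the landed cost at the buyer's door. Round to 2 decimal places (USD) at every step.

CIF: the seller pays costs through ocean freight and marine insurance to the destination port.
Already in the invoice (seller's account under CIF): inland to port, export clearance, freight — exclude.
The CIF price already equals the CIF value: 15499.75
Ad valorem component: 15499.75 × 2.2% = 340.99
Specific component: 832 × 3.65 = 3036.80
Import duty = 340.99 + 3036.80 = 3377.79
Buyer bears: delivery 2178.56 + duty 3377.79 = 5556.35
Landed cost = invoice 15499.75 + 5556.35 = 21056.10

Total landed cost: USD 21056.10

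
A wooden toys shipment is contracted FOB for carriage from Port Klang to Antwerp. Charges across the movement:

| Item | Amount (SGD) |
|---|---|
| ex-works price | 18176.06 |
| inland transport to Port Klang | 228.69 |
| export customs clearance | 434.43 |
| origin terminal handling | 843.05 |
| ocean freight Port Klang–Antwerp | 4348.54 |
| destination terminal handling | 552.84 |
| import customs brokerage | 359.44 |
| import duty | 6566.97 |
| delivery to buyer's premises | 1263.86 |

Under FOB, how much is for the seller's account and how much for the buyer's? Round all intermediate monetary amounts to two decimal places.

Seller: SGD 19682.23; buyer: SGD 13091.65

FOB: the seller bears costs until goods are on board at the origin port; the buyer bears freight, insurance and all costs thereafter.
Seller's account: goods 18176.06 + inland to port 228.69 + export clearance 434.43 + origin terminal 843.05 = 19682.23
Buyer's account: freight 4348.54 + destination terminal 552.84 + brokerage 359.44 + duty 6566.97 + delivery 1263.86 = 13091.65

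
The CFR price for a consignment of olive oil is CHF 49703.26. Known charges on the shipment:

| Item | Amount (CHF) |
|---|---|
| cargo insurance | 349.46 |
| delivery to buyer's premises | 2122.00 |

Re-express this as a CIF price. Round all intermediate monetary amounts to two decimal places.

Not relevant to the conversion: delivery — on the buyer under both terms; not part of either seller's price.
From CFR to CIF, the seller additionally bears: insurance.
CIF price = 49703.26 + 349.46 = 50052.72

CIF price: CHF 50052.72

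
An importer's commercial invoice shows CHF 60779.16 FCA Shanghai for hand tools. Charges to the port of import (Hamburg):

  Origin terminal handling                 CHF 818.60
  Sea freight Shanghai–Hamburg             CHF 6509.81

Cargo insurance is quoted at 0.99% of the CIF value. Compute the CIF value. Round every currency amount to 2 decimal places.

Let C be the CIF value. C = FCA price + pre-shipment costs + freight + 0.99% × C
C − 0.99% × C = 60779.16 + 818.60 + 6509.81
0.9901 × C = 68107.57
C = 68107.57 / 0.9901 = 68788.58
Insurance premium = 0.99% × 68788.58 = 681.01

CIF value: CHF 68788.58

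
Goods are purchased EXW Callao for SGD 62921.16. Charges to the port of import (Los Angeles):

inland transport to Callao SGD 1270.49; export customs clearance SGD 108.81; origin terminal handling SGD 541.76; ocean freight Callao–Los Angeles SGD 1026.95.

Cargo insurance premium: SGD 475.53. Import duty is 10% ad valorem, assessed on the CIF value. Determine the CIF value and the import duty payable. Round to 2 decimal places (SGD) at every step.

CIF = EXW price + pre-shipment costs + freight + insurance
CIF = 62921.16 + 1270.49 + 108.81 + 541.76 + 1026.95 + 475.53 = 66344.70
Import duty = 66344.70 × 10% = 6634.47

CIF value: SGD 66344.70; import duty: SGD 6634.47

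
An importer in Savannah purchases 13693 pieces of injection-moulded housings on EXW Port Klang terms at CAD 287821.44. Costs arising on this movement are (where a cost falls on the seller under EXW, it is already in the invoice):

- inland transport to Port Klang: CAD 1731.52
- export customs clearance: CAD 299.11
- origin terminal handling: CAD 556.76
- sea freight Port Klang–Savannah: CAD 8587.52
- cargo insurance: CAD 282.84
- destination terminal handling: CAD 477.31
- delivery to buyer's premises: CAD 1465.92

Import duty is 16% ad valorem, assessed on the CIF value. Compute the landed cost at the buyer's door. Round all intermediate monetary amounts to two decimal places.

Total landed cost: CAD 349107.09

EXW: the seller makes goods available at their premises; the buyer bears all onward costs.
CIF value = EXW price + inland to port + export clearance + origin terminal + freight + insurance = 287821.44 + 1731.52 + 299.11 + 556.76 + 8587.52 + 282.84 = 299279.19
Import duty = 299279.19 × 16% = 47884.67
Buyer bears: inland to port 1731.52 + export clearance 299.11 + origin terminal 556.76 + freight 8587.52 + insurance 282.84 + destination terminal 477.31 + delivery 1465.92 + duty 47884.67 = 61285.65
Landed cost = invoice 287821.44 + 61285.65 = 349107.09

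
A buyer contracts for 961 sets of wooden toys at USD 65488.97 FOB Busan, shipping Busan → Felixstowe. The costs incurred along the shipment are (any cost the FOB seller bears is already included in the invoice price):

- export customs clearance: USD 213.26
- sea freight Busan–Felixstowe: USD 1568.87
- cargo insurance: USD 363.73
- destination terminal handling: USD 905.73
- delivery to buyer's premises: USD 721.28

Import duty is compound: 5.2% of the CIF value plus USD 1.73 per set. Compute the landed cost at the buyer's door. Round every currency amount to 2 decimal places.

FOB: the seller bears costs until goods are on board at the origin port; the buyer bears freight, insurance and all costs thereafter.
Already in the invoice (seller's account under FOB): export clearance — exclude.
CIF value = FOB price + freight + insurance = 65488.97 + 1568.87 + 363.73 = 67421.57
Ad valorem component: 67421.57 × 5.2% = 3505.92
Specific component: 961 × 1.73 = 1662.53
Import duty = 3505.92 + 1662.53 = 5168.45
Buyer bears: freight 1568.87 + insurance 363.73 + destination terminal 905.73 + delivery 721.28 + duty 5168.45 = 8728.06
Landed cost = invoice 65488.97 + 8728.06 = 74217.03

Total landed cost: USD 74217.03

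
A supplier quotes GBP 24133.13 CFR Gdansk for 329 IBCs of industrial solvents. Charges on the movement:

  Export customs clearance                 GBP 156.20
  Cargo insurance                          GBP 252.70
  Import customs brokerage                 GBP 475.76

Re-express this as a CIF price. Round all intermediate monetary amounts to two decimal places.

Not relevant to the conversion: export clearance — on the seller under both CFR and CIF; already in the CFR price and stays in the CIF price. brokerage — on the buyer under both terms; not part of either seller's price.
From CFR to CIF, the seller additionally bears: insurance.
CIF price = 24133.13 + 252.70 = 24385.83

CIF price: GBP 24385.83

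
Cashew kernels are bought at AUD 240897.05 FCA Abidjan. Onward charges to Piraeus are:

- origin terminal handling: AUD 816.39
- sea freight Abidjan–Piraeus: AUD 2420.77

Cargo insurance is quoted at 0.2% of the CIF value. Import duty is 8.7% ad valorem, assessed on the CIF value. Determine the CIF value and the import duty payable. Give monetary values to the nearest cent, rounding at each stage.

CIF value: AUD 244623.46; import duty: AUD 21282.24

Let C be the CIF value. C = FCA price + pre-shipment costs + freight + 0.2% × C
C − 0.2% × C = 240897.05 + 816.39 + 2420.77
0.998 × C = 244134.21
C = 244134.21 / 0.998 = 244623.46
Insurance premium = 0.2% × 244623.46 = 489.25
Import duty = 244623.46 × 8.7% = 21282.24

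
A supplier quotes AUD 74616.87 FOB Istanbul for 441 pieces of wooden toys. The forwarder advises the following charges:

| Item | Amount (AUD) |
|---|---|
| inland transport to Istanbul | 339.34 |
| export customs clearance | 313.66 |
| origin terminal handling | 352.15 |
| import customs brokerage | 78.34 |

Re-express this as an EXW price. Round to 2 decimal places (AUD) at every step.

Not relevant to the conversion: brokerage — on the buyer under both terms; not part of either seller's price.
From FOB to EXW, the seller no longer bears: inland to port, export clearance, origin terminal.
EXW price = 74616.87 − 339.34 − 313.66 − 352.15 = 73611.72

EXW price: AUD 73611.72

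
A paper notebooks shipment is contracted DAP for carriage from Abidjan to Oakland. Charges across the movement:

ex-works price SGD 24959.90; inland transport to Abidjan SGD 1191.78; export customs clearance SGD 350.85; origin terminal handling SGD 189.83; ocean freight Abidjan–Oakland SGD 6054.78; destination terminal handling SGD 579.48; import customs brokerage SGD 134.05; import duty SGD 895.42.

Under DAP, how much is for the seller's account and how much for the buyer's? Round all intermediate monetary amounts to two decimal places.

DAP: the seller bears all costs to the named destination except import duty and clearance.
Seller's account: goods 24959.90 + inland to port 1191.78 + export clearance 350.85 + origin terminal 189.83 + freight 6054.78 + destination terminal 579.48 = 33326.62
Buyer's account: brokerage 134.05 + duty 895.42 = 1029.47

Seller: SGD 33326.62; buyer: SGD 1029.47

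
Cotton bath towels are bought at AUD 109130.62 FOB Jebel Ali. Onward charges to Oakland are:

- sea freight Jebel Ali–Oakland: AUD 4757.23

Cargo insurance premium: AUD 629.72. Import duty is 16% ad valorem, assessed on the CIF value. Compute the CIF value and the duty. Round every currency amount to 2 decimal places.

CIF = FOB price + freight + insurance
CIF = 109130.62 + 4757.23 + 629.72 = 114517.57
Import duty = 114517.57 × 16% = 18322.81

CIF value: AUD 114517.57; import duty: AUD 18322.81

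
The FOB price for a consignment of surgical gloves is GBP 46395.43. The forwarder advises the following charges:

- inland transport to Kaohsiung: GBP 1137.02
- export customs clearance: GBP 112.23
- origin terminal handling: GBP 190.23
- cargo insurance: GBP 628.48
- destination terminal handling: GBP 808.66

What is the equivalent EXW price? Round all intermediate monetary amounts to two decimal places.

EXW price: GBP 44955.95

Not relevant to the conversion: destination terminal, insurance — on the buyer under both terms; not part of either seller's price.
From FOB to EXW, the seller no longer bears: inland to port, export clearance, origin terminal.
EXW price = 46395.43 − 1137.02 − 112.23 − 190.23 = 44955.95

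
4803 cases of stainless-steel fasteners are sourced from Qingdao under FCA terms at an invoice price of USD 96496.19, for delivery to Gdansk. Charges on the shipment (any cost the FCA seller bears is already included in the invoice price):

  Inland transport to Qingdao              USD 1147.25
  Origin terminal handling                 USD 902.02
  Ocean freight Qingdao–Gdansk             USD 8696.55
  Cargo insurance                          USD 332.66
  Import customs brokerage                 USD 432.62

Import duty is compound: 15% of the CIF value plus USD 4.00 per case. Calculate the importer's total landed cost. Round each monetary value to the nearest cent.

Total landed cost: USD 142036.15

FCA: the seller delivers export-cleared goods to the carrier; the buyer bears costs from that point.
Already in the invoice (seller's account under FCA): inland to port — exclude.
CIF value = FCA price + origin terminal + freight + insurance = 96496.19 + 902.02 + 8696.55 + 332.66 = 106427.42
Ad valorem component: 106427.42 × 15% = 15964.11
Specific component: 4803 × 4.00 = 19212.00
Import duty = 15964.11 + 19212.00 = 35176.11
Buyer bears: origin terminal 902.02 + freight 8696.55 + insurance 332.66 + brokerage 432.62 + duty 35176.11 = 45539.96
Landed cost = invoice 96496.19 + 45539.96 = 142036.15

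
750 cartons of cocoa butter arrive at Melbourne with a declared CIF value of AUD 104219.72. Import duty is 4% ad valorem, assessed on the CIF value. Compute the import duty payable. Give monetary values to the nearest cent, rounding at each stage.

Import duty: AUD 4168.79

Import duty = 104219.72 × 4% = 4168.79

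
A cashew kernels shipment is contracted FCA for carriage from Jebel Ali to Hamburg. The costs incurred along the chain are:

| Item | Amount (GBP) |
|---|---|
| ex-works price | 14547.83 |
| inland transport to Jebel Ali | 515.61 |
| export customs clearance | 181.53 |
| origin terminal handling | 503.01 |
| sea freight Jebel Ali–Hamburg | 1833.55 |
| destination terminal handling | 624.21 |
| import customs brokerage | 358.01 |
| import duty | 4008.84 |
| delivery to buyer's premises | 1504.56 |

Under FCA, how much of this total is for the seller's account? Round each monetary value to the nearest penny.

FCA: the seller delivers export-cleared goods to the carrier; the buyer bears costs from that point.
Seller's account: goods 14547.83 + inland to port 515.61 + export clearance 181.53 = 15244.97
Buyer's account: origin terminal 503.01 + freight 1833.55 + destination terminal 624.21 + brokerage 358.01 + duty 4008.84 + delivery 1504.56 = 8832.18

Seller's account: GBP 15244.97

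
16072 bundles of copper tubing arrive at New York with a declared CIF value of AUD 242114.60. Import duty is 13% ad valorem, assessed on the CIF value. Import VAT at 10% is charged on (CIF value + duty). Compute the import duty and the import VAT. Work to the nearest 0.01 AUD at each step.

Import duty: AUD 31474.90; import VAT: AUD 27358.95

Import duty = 242114.60 × 13% = 31474.90
VAT base = CIF + duty = 242114.60 + 31474.90 = 273589.50
Import VAT = 273589.50 × 10% = 27358.95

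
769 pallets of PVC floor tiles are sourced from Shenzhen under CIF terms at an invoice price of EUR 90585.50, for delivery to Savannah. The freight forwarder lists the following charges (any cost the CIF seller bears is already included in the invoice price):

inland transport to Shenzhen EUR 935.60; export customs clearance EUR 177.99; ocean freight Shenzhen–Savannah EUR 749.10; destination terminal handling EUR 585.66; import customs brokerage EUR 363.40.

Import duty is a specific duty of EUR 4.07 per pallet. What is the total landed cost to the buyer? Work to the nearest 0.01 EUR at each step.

CIF: the seller pays costs through ocean freight and marine insurance to the destination port.
Already in the invoice (seller's account under CIF): inland to port, export clearance, freight — exclude.
The CIF price already equals the CIF value: 90585.50
Import duty = 769 × 4.07 = 3129.83
Buyer bears: destination terminal 585.66 + brokerage 363.40 + duty 3129.83 = 4078.89
Landed cost = invoice 90585.50 + 4078.89 = 94664.39

Total landed cost: EUR 94664.39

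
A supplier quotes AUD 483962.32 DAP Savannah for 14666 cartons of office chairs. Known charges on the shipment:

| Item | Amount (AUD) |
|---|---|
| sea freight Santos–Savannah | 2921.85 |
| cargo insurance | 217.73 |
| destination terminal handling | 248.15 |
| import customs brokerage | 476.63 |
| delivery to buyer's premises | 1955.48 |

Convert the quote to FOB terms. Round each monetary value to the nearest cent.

FOB price: AUD 478619.11

Not relevant to the conversion: brokerage — on the buyer under both terms; not part of either seller's price.
From DAP to FOB, the seller no longer bears: freight, insurance, destination terminal, delivery.
FOB price = 483962.32 − 2921.85 − 217.73 − 248.15 − 1955.48 = 478619.11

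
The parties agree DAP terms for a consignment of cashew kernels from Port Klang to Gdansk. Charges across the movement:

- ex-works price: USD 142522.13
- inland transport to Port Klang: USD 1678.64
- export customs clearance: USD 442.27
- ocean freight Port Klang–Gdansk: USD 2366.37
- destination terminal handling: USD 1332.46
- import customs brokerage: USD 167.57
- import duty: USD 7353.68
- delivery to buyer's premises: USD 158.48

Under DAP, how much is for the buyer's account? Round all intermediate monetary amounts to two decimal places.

DAP: the seller bears all costs to the named destination except import duty and clearance.
Seller's account: goods 142522.13 + inland to port 1678.64 + export clearance 442.27 + freight 2366.37 + destination terminal 1332.46 + delivery 158.48 = 148500.35
Buyer's account: brokerage 167.57 + duty 7353.68 = 7521.25

Buyer's account: USD 7521.25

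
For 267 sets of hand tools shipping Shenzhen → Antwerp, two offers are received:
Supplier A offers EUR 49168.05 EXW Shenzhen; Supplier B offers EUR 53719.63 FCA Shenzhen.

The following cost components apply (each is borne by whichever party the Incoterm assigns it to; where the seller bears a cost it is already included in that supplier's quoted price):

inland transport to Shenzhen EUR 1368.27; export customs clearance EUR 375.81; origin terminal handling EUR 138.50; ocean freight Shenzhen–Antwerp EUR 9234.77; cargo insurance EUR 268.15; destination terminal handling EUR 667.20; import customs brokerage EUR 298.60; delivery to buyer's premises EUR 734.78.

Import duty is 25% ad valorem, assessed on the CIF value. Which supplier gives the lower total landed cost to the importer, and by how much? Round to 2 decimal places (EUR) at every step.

Supplier A (EXW):
CIF value = EXW price + inland to port + export clearance + origin terminal + freight + insurance = 49168.05 + 1368.27 + 375.81 + 138.50 + 9234.77 + 268.15 = 60553.55
Import duty = 60553.55 × 25% = 15138.39
Buyer bears (A): 1368.27 + 375.81 + 138.50 + 9234.77 + 268.15 + 667.20 + 298.60 + 734.78 = 13086.08
Landed cost (A) = invoice 49168.05 + 13086.08 + duty 15138.39 = 77392.52
Supplier B (FCA):
CIF value = FCA price + origin terminal + freight + insurance = 53719.63 + 138.50 + 9234.77 + 268.15 = 63361.05
Import duty = 63361.05 × 25% = 15840.26
Buyer bears (B): 138.50 + 9234.77 + 268.15 + 667.20 + 298.60 + 734.78 = 11342.00
Landed cost (B) = invoice 53719.63 + 11342.00 + duty 15840.26 = 80901.89
Difference = |77392.52 − 80901.89| = 3509.37

Supplier A is cheaper by EUR 3509.37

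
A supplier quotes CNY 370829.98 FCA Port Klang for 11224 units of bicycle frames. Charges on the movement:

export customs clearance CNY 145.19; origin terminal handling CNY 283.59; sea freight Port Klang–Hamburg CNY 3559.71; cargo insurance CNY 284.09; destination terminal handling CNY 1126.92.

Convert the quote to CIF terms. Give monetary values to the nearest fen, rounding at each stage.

CIF price: CNY 374957.37

Not relevant to the conversion: export clearance — on the seller under both FCA and CIF; already in the FCA price and stays in the CIF price. destination terminal — on the buyer under both terms; not part of either seller's price.
From FCA to CIF, the seller additionally bears: origin terminal, freight, insurance.
CIF price = 370829.98 + 283.59 + 3559.71 + 284.09 = 374957.37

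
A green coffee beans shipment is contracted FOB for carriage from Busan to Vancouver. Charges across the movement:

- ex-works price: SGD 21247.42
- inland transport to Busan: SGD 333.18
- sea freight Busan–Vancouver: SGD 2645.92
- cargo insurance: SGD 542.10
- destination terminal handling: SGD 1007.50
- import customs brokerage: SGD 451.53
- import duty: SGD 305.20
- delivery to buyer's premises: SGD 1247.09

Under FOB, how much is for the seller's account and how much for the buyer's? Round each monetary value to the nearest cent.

FOB: the seller bears costs until goods are on board at the origin port; the buyer bears freight, insurance and all costs thereafter.
Seller's account: goods 21247.42 + inland to port 333.18 = 21580.60
Buyer's account: freight 2645.92 + insurance 542.10 + destination terminal 1007.50 + brokerage 451.53 + duty 305.20 + delivery 1247.09 = 6199.34

Seller: SGD 21580.60; buyer: SGD 6199.34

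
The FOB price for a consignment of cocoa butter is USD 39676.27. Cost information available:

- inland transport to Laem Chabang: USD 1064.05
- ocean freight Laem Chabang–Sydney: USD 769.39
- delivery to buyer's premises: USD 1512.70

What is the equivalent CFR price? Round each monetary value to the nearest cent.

CFR price: USD 40445.66

Not relevant to the conversion: inland to port — on the seller under both FOB and CFR; already in the FOB price and stays in the CFR price. delivery — on the buyer under both terms; not part of either seller's price.
From FOB to CFR, the seller additionally bears: freight.
CFR price = 39676.27 + 769.39 = 40445.66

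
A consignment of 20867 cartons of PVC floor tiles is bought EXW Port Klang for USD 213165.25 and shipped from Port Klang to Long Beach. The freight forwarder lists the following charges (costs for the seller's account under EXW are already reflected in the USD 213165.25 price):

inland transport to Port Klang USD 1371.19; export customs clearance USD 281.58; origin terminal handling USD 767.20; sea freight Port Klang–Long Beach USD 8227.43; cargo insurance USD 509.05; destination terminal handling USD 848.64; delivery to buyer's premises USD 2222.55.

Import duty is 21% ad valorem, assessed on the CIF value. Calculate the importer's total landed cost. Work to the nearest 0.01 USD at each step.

Total landed cost: USD 274500.45

EXW: the seller makes goods available at their premises; the buyer bears all onward costs.
CIF value = EXW price + inland to port + export clearance + origin terminal + freight + insurance = 213165.25 + 1371.19 + 281.58 + 767.20 + 8227.43 + 509.05 = 224321.70
Import duty = 224321.70 × 21% = 47107.56
Buyer bears: inland to port 1371.19 + export clearance 281.58 + origin terminal 767.20 + freight 8227.43 + insurance 509.05 + destination terminal 848.64 + delivery 2222.55 + duty 47107.56 = 61335.20
Landed cost = invoice 213165.25 + 61335.20 = 274500.45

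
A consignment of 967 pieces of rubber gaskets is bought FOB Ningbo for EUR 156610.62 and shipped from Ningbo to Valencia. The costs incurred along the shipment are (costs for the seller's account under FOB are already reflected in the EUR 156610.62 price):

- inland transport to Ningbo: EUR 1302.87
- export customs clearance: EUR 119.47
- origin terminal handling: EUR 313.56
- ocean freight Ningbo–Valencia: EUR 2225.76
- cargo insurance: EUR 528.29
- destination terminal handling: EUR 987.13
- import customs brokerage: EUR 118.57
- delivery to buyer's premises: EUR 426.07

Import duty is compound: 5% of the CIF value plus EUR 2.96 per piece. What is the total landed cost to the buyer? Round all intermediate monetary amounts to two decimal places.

Total landed cost: EUR 171726.99

FOB: the seller bears costs until goods are on board at the origin port; the buyer bears freight, insurance and all costs thereafter.
Already in the invoice (seller's account under FOB): inland to port, export clearance, origin terminal — exclude.
CIF value = FOB price + freight + insurance = 156610.62 + 2225.76 + 528.29 = 159364.67
Ad valorem component: 159364.67 × 5% = 7968.23
Specific component: 967 × 2.96 = 2862.32
Import duty = 7968.23 + 2862.32 = 10830.55
Buyer bears: freight 2225.76 + insurance 528.29 + destination terminal 987.13 + brokerage 118.57 + delivery 426.07 + duty 10830.55 = 15116.37
Landed cost = invoice 156610.62 + 15116.37 = 171726.99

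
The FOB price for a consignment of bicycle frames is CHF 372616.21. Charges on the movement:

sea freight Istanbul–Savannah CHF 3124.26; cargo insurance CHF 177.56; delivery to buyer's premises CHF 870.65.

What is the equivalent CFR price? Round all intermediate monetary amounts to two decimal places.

Not relevant to the conversion: insurance, delivery — on the buyer under both terms; not part of either seller's price.
From FOB to CFR, the seller additionally bears: freight.
CFR price = 372616.21 + 3124.26 = 375740.47

CFR price: CHF 375740.47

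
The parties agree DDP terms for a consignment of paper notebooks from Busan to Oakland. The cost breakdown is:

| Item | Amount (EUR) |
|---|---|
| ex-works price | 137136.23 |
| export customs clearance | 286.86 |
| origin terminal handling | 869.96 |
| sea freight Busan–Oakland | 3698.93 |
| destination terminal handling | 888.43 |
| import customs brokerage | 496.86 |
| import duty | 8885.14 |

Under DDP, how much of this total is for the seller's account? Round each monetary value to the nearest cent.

Seller's account: EUR 152262.41

DDP: the seller bears all costs including import duty.
Seller's account: goods 137136.23 + export clearance 286.86 + origin terminal 869.96 + freight 3698.93 + destination terminal 888.43 + brokerage 496.86 + duty 8885.14 = 152262.41
Buyer's account: 0.00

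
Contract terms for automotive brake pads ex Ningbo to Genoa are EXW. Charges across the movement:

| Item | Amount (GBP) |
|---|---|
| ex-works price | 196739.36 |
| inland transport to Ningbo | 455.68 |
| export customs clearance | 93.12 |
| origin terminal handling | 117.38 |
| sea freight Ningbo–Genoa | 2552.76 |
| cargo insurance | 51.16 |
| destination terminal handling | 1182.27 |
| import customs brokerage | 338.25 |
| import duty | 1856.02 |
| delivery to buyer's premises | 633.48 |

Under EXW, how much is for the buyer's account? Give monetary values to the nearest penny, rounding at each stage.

EXW: the seller makes goods available at their premises; the buyer bears all onward costs.
Seller's account: goods 196739.36 = 196739.36
Buyer's account: inland to port 455.68 + export clearance 93.12 + origin terminal 117.38 + freight 2552.76 + insurance 51.16 + destination terminal 1182.27 + brokerage 338.25 + duty 1856.02 + delivery 633.48 = 7280.12

Buyer's account: GBP 7280.12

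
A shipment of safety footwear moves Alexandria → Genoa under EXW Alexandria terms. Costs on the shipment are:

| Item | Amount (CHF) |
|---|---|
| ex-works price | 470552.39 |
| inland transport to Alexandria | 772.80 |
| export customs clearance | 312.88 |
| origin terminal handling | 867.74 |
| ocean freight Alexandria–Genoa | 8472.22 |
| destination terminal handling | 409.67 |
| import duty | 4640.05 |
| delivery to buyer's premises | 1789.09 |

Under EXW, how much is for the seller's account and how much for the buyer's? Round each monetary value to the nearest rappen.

EXW: the seller makes goods available at their premises; the buyer bears all onward costs.
Seller's account: goods 470552.39 = 470552.39
Buyer's account: inland to port 772.80 + export clearance 312.88 + origin terminal 867.74 + freight 8472.22 + destination terminal 409.67 + duty 4640.05 + delivery 1789.09 = 17264.45

Seller: CHF 470552.39; buyer: CHF 17264.45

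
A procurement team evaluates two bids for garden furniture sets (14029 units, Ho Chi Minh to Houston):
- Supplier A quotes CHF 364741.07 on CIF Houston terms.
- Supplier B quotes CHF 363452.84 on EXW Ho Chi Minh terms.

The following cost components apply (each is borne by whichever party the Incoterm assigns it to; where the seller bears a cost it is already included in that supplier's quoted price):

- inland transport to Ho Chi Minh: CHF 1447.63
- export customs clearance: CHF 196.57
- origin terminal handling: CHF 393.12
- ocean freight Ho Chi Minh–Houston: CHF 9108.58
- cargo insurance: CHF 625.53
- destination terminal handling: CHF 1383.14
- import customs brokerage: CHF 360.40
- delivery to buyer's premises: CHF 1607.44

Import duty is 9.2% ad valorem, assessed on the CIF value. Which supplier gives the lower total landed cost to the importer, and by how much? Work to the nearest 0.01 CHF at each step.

Supplier A (CIF):
The CIF price already equals the CIF value: 364741.07
Import duty = 364741.07 × 9.2% = 33556.18
Buyer bears (A): 1383.14 + 360.40 + 1607.44 = 3350.98
Landed cost (A) = invoice 364741.07 + 3350.98 + duty 33556.18 = 401648.23
Supplier B (EXW):
CIF value = EXW price + inland to port + export clearance + origin terminal + freight + insurance = 363452.84 + 1447.63 + 196.57 + 393.12 + 9108.58 + 625.53 = 375224.27
Import duty = 375224.27 × 9.2% = 34520.63
Buyer bears (B): 1447.63 + 196.57 + 393.12 + 9108.58 + 625.53 + 1383.14 + 360.40 + 1607.44 = 15122.41
Landed cost (B) = invoice 363452.84 + 15122.41 + duty 34520.63 = 413095.88
Difference = |401648.23 − 413095.88| = 11447.65

Supplier A is cheaper by CHF 11447.65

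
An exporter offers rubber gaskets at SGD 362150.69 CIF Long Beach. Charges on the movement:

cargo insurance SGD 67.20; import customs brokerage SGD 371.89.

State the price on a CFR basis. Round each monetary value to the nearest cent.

Not relevant to the conversion: brokerage — on the buyer under both terms; not part of either seller's price.
From CIF to CFR, the seller no longer bears: insurance.
CFR price = 362150.69 − 67.20 = 362083.49

CFR price: SGD 362083.49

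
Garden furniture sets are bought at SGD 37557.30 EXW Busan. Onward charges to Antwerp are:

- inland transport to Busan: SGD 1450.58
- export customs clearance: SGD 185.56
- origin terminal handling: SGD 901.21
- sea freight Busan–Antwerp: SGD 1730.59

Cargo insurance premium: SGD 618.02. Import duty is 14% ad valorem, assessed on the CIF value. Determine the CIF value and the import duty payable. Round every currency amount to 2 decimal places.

CIF = EXW price + pre-shipment costs + freight + insurance
CIF = 37557.30 + 1450.58 + 185.56 + 901.21 + 1730.59 + 618.02 = 42443.26
Import duty = 42443.26 × 14% = 5942.06

CIF value: SGD 42443.26; import duty: SGD 5942.06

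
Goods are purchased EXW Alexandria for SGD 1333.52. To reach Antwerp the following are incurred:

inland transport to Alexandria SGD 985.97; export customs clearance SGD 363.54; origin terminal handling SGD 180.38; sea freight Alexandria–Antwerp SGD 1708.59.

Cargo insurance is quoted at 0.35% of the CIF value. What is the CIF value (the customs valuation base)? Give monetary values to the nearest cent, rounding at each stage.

Let C be the CIF value. C = EXW price + pre-shipment costs + freight + 0.35% × C
C − 0.35% × C = 1333.52 + 985.97 + 363.54 + 180.38 + 1708.59
0.9965 × C = 4572.00
C = 4572.00 / 0.9965 = 4588.06
Insurance premium = 0.35% × 4588.06 = 16.06

CIF value: SGD 4588.06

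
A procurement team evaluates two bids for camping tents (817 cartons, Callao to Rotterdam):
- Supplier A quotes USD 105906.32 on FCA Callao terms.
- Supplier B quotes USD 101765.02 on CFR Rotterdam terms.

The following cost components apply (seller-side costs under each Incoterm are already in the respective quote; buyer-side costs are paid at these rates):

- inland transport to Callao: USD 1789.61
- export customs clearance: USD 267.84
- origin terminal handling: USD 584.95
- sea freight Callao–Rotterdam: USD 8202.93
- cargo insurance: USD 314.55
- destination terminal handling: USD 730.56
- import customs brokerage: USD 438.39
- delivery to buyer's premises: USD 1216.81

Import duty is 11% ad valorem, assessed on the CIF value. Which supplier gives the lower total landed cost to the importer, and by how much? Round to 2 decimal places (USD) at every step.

Supplier B is cheaper by USD 14351.39

Supplier A (FCA):
CIF value = FCA price + origin terminal + freight + insurance = 105906.32 + 584.95 + 8202.93 + 314.55 = 115008.75
Import duty = 115008.75 × 11% = 12650.96
Buyer bears (A): 584.95 + 8202.93 + 314.55 + 730.56 + 438.39 + 1216.81 = 11488.19
Landed cost (A) = invoice 105906.32 + 11488.19 + duty 12650.96 = 130045.47
Supplier B (CFR):
CIF value = CFR price + insurance = 101765.02 + 314.55 = 102079.57
Import duty = 102079.57 × 11% = 11228.75
Buyer bears (B): 314.55 + 730.56 + 438.39 + 1216.81 = 2700.31
Landed cost (B) = invoice 101765.02 + 2700.31 + duty 11228.75 = 115694.08
Difference = |130045.47 − 115694.08| = 14351.39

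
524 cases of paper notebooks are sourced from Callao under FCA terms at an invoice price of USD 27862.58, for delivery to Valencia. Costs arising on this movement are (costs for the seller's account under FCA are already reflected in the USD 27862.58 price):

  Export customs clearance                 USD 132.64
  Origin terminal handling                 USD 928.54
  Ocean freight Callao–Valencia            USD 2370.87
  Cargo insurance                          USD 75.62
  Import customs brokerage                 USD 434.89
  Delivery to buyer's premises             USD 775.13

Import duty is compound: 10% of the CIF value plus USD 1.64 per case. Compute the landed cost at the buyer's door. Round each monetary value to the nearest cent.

Total landed cost: USD 36430.75

FCA: the seller delivers export-cleared goods to the carrier; the buyer bears costs from that point.
Already in the invoice (seller's account under FCA): export clearance — exclude.
CIF value = FCA price + origin terminal + freight + insurance = 27862.58 + 928.54 + 2370.87 + 75.62 = 31237.61
Ad valorem component: 31237.61 × 10% = 3123.76
Specific component: 524 × 1.64 = 859.36
Import duty = 3123.76 + 859.36 = 3983.12
Buyer bears: origin terminal 928.54 + freight 2370.87 + insurance 75.62 + brokerage 434.89 + delivery 775.13 + duty 3983.12 = 8568.17
Landed cost = invoice 27862.58 + 8568.17 = 36430.75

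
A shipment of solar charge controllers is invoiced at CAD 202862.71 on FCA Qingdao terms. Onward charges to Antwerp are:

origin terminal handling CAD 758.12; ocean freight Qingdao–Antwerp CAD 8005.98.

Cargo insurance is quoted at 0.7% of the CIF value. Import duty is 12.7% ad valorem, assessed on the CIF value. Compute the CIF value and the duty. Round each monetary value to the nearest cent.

CIF value: CAD 213118.64; import duty: CAD 27066.07

Let C be the CIF value. C = FCA price + pre-shipment costs + freight + 0.7% × C
C − 0.7% × C = 202862.71 + 758.12 + 8005.98
0.993 × C = 211626.81
C = 211626.81 / 0.993 = 213118.64
Insurance premium = 0.7% × 213118.64 = 1491.83
Import duty = 213118.64 × 12.7% = 27066.07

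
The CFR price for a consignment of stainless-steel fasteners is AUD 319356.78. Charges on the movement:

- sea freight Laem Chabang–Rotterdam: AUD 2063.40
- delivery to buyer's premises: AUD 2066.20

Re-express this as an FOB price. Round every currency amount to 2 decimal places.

Not relevant to the conversion: delivery — on the buyer under both terms; not part of either seller's price.
From CFR to FOB, the seller no longer bears: freight.
FOB price = 319356.78 − 2063.40 = 317293.38

FOB price: AUD 317293.38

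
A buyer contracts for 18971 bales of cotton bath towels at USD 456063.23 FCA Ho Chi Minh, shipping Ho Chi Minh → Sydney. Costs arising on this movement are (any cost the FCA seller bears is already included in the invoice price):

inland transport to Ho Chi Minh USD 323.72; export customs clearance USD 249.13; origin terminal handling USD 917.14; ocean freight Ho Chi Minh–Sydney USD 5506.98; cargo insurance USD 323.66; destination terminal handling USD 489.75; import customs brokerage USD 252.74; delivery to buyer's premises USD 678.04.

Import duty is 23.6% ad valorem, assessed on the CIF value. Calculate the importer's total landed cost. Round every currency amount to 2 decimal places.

Total landed cost: USD 573454.94

FCA: the seller delivers export-cleared goods to the carrier; the buyer bears costs from that point.
Already in the invoice (seller's account under FCA): inland to port, export clearance — exclude.
CIF value = FCA price + origin terminal + freight + insurance = 456063.23 + 917.14 + 5506.98 + 323.66 = 462811.01
Import duty = 462811.01 × 23.6% = 109223.40
Buyer bears: origin terminal 917.14 + freight 5506.98 + insurance 323.66 + destination terminal 489.75 + brokerage 252.74 + delivery 678.04 + duty 109223.40 = 117391.71
Landed cost = invoice 456063.23 + 117391.71 = 573454.94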